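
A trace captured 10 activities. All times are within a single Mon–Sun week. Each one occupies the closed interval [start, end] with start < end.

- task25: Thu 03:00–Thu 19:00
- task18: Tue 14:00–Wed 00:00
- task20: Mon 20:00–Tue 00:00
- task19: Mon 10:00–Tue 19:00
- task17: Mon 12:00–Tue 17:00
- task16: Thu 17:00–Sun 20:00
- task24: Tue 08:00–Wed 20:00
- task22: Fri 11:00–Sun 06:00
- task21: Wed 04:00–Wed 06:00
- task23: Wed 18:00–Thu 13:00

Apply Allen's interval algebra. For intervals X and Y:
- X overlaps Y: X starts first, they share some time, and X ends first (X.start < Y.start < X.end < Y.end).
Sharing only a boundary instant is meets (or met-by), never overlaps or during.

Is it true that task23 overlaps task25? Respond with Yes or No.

Yes

task23 = [Wed 18:00, Thu 13:00], task25 = [Thu 03:00, Thu 19:00].
Actual relation of task23 to task25: overlaps.
Asked whether 'overlaps' holds → Yes.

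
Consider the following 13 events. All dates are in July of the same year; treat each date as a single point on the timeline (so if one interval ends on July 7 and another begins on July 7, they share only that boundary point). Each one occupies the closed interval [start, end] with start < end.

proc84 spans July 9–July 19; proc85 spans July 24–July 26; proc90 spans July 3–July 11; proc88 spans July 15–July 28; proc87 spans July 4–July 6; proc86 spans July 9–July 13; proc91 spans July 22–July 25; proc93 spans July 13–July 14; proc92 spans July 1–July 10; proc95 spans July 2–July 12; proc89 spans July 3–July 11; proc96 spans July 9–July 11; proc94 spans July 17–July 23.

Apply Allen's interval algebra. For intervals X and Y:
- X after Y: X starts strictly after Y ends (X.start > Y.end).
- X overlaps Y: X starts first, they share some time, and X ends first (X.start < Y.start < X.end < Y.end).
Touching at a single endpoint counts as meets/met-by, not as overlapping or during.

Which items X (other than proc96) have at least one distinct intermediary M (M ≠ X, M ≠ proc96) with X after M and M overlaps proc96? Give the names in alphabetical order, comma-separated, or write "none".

proc85, proc88, proc91, proc93, proc94

Target proc96 = [July 9, July 11].
Intermediaries M with M overlaps proc96: proc92.
Via proc92 — items with X after proc92: proc85, proc88, proc91, proc93, proc94.
Union: proc85, proc88, proc91, proc93, proc94.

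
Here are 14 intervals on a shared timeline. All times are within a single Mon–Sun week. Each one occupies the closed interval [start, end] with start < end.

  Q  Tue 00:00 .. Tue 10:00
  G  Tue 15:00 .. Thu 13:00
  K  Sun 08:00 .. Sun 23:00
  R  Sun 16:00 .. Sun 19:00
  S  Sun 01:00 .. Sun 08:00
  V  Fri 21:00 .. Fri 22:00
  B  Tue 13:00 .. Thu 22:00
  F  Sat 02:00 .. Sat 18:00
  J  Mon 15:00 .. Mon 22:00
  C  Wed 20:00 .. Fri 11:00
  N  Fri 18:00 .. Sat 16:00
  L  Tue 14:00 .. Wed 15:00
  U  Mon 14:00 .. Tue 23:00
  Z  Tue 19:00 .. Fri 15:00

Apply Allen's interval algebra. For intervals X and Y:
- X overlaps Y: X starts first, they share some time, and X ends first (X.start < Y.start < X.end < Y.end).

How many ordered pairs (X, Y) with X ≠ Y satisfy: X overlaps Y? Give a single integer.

Checking all 182 ordered pairs for relation 'overlaps'; matching pairs in alphabetical order:
(B, C): B overlaps C ✓
(B, Z): B overlaps Z ✓
(G, C): G overlaps C ✓
(G, Z): G overlaps Z ✓
(L, G): L overlaps G ✓
(L, Z): L overlaps Z ✓
(N, F): N overlaps F ✓
(U, B): U overlaps B ✓
(U, G): U overlaps G ✓
(U, L): U overlaps L ✓
(U, Z): U overlaps Z ✓
Count: 11.

11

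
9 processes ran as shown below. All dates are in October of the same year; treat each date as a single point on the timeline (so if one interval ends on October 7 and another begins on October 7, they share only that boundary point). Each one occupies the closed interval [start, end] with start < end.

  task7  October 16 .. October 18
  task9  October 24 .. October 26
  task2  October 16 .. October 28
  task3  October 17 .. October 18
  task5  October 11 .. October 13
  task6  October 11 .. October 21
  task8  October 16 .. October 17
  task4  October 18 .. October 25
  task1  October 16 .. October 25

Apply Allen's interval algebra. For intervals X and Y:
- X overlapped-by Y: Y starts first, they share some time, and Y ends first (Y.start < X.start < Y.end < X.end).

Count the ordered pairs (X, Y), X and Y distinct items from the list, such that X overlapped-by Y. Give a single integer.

5

Checking all 72 ordered pairs for relation 'overlapped-by'; matching pairs in alphabetical order:
(task1, task6): task1 overlapped-by task6 ✓
(task2, task6): task2 overlapped-by task6 ✓
(task4, task6): task4 overlapped-by task6 ✓
(task9, task1): task9 overlapped-by task1 ✓
(task9, task4): task9 overlapped-by task4 ✓
Count: 5.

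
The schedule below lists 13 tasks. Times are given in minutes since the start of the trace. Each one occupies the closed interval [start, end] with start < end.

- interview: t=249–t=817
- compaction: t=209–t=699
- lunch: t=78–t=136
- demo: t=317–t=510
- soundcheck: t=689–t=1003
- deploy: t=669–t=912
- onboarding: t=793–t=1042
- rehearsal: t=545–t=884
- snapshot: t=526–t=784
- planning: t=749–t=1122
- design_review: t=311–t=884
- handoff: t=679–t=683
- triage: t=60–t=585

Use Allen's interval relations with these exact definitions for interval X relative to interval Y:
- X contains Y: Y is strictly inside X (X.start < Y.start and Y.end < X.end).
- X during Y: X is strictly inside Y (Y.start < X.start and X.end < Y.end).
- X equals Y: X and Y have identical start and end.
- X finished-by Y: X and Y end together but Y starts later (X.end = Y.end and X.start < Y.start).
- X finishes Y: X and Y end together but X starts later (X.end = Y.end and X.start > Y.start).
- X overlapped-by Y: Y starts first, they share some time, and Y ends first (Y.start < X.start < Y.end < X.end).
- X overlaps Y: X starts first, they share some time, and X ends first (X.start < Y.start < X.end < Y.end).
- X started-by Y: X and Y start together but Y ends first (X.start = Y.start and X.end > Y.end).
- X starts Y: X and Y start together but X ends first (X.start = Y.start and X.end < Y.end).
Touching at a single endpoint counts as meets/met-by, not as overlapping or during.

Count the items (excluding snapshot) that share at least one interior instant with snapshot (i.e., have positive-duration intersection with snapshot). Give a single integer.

9

Target snapshot = [t=526, t=784].
compaction [t=209, t=699] → overlaps → counts.
demo [t=317, t=510] → before → no.
deploy [t=669, t=912] → overlapped-by → counts.
design_review [t=311, t=884] → contains → counts.
handoff [t=679, t=683] → during → counts.
interview [t=249, t=817] → contains → counts.
lunch [t=78, t=136] → before → no.
onboarding [t=793, t=1042] → after → no.
planning [t=749, t=1122] → overlapped-by → counts.
rehearsal [t=545, t=884] → overlapped-by → counts.
soundcheck [t=689, t=1003] → overlapped-by → counts.
triage [t=60, t=585] → overlaps → counts.
Total: 9.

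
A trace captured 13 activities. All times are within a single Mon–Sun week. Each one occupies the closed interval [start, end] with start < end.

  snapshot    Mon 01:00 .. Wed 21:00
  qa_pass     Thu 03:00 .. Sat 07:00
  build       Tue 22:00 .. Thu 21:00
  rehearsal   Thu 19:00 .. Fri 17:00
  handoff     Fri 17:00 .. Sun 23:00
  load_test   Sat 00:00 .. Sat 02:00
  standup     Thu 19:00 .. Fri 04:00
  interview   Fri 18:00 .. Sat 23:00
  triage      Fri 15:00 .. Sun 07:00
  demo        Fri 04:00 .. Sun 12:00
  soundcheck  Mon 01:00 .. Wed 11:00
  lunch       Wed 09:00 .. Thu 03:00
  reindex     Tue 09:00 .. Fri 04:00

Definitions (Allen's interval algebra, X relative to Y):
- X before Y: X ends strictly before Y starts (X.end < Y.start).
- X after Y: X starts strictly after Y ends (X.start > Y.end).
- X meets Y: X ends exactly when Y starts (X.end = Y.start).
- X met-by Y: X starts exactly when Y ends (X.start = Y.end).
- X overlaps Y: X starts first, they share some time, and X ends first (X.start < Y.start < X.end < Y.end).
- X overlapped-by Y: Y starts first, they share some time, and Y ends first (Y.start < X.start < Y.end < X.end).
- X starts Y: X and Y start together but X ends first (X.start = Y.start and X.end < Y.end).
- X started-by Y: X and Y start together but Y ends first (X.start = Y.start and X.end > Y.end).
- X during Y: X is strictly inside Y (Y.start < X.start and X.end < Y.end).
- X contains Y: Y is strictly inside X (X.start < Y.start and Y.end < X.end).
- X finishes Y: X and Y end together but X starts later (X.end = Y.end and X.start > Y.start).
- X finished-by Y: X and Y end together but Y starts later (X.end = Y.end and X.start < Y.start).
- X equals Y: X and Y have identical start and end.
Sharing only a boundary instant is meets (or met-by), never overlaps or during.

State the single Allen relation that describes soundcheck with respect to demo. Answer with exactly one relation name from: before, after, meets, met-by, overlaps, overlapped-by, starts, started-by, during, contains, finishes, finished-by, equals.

before

soundcheck = [Mon 01:00, Wed 11:00]; demo = [Fri 04:00, Sun 12:00].
Compare endpoints: soundcheck.start < demo.start, soundcheck.start < demo.end, soundcheck.end < demo.start, soundcheck.end < demo.end.
That pattern is 'before'.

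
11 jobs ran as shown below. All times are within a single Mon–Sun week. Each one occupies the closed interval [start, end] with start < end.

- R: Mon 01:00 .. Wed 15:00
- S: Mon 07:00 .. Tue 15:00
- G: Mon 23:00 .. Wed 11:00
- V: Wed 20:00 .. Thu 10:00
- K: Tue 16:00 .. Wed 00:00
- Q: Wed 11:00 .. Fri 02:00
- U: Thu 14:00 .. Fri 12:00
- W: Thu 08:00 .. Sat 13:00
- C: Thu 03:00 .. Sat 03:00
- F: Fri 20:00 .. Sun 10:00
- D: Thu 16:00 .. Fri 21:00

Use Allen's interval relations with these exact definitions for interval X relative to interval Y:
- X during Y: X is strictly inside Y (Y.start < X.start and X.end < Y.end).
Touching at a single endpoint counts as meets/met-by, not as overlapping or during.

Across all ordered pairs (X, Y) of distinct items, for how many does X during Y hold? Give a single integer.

9

Checking all 110 ordered pairs for relation 'during'; matching pairs in alphabetical order:
(D, C): D during C ✓
(D, W): D during W ✓
(G, R): G during R ✓
(K, G): K during G ✓
(K, R): K during R ✓
(S, R): S during R ✓
(U, C): U during C ✓
(U, W): U during W ✓
(V, Q): V during Q ✓
Count: 9.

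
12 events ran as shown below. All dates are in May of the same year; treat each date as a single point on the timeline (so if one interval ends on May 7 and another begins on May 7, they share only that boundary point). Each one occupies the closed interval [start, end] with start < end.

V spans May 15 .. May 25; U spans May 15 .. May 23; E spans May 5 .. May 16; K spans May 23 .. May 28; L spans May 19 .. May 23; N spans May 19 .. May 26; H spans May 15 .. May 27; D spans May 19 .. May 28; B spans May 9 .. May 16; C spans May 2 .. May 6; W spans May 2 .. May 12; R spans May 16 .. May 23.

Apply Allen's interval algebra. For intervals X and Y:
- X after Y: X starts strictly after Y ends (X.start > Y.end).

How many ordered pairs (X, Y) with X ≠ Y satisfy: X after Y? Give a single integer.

25

Checking all 132 ordered pairs for relation 'after'; matching pairs in alphabetical order:
(B, C): B after C ✓
(D, B): D after B ✓
(D, C): D after C ✓
(D, E): D after E ✓
(D, W): D after W ✓
(H, C): H after C ✓
(H, W): H after W ✓
(K, B): K after B ✓
(K, C): K after C ✓
(K, E): K after E ✓
(K, W): K after W ✓
(L, B): L after B ✓
(L, C): L after C ✓
(L, E): L after E ✓
(L, W): L after W ✓
(N, B): N after B ✓
(N, C): N after C ✓
(N, E): N after E ✓
(N, W): N after W ✓
(R, C): R after C ✓
(R, W): R after W ✓
(U, C): U after C ✓
(U, W): U after W ✓
(V, C): V after C ✓
... plus 1 further pairs not listed.
Count: 25.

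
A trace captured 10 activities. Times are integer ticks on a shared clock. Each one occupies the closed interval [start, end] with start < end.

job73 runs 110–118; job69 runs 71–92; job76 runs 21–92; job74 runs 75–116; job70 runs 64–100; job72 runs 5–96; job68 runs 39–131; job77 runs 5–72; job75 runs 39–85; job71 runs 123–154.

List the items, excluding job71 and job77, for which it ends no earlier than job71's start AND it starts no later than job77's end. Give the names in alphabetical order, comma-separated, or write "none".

job68

Conditions: its end is no earlier than job71's start (X.end >= 123) AND its start is no later than job77's end (X.start <= 72).
job68: end 131 >= 123? ✓; start 39 <= 72? ✓ → yes.
job69: end 92 >= 123? ✗; start 71 <= 72? ✓ → no.
job70: end 100 >= 123? ✗; start 64 <= 72? ✓ → no.
job72: end 96 >= 123? ✗; start 5 <= 72? ✓ → no.
job73: end 118 >= 123? ✗; start 110 <= 72? ✗ → no.
job74: end 116 >= 123? ✗; start 75 <= 72? ✗ → no.
job75: end 85 >= 123? ✗; start 39 <= 72? ✓ → no.
job76: end 92 >= 123? ✗; start 21 <= 72? ✓ → no.
Result: job68.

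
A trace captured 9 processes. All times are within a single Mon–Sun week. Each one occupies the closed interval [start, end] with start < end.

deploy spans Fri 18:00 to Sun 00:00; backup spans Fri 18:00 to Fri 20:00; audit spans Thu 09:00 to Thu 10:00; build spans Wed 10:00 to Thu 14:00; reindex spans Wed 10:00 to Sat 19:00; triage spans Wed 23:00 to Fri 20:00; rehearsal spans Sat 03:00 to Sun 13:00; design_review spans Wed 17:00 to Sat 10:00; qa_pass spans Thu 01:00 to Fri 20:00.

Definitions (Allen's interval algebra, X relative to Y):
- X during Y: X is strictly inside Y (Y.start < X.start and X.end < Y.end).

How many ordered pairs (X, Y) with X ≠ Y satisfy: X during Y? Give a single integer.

Checking all 72 ordered pairs for relation 'during'; matching pairs in alphabetical order:
(audit, build): audit during build ✓
(audit, design_review): audit during design_review ✓
(audit, qa_pass): audit during qa_pass ✓
(audit, reindex): audit during reindex ✓
(audit, triage): audit during triage ✓
(backup, design_review): backup during design_review ✓
(backup, reindex): backup during reindex ✓
(design_review, reindex): design_review during reindex ✓
(qa_pass, design_review): qa_pass during design_review ✓
(qa_pass, reindex): qa_pass during reindex ✓
(triage, design_review): triage during design_review ✓
(triage, reindex): triage during reindex ✓
Count: 12.

12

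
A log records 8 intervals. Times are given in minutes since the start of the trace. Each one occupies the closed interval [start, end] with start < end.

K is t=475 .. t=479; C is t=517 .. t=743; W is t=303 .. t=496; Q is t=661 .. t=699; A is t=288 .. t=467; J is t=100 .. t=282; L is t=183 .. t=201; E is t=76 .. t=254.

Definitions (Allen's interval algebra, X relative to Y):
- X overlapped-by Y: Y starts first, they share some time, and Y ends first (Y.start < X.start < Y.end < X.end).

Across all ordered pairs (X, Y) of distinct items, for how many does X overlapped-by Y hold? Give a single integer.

2

Checking all 56 ordered pairs for relation 'overlapped-by'; matching pairs in alphabetical order:
(J, E): J overlapped-by E ✓
(W, A): W overlapped-by A ✓
Count: 2.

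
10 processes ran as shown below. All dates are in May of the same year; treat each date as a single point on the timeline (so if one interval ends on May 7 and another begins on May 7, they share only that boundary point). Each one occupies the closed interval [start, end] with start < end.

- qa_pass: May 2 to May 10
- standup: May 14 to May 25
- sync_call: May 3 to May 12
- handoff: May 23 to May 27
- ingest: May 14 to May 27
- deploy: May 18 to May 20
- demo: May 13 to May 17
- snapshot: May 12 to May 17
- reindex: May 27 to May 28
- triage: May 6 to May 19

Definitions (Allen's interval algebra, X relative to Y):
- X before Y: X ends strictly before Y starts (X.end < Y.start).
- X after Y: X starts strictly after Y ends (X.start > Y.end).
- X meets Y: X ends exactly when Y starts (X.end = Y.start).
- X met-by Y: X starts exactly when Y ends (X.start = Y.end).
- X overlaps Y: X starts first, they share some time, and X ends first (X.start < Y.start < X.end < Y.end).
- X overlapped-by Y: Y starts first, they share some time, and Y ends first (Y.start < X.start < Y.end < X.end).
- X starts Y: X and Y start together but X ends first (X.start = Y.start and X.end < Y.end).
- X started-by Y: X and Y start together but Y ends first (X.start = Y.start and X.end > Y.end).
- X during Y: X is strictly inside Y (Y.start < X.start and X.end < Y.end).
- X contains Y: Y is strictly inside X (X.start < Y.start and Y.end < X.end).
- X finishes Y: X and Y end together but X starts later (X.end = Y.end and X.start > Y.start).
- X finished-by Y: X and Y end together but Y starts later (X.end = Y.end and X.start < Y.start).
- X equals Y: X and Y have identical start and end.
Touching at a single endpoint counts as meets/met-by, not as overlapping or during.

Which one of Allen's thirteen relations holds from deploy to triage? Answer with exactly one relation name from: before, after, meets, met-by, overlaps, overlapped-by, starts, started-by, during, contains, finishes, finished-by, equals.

overlapped-by

deploy = [May 18, May 20]; triage = [May 6, May 19].
Compare endpoints: deploy.start > triage.start, deploy.start < triage.end, deploy.end > triage.start, deploy.end > triage.end.
That pattern is 'overlapped-by'.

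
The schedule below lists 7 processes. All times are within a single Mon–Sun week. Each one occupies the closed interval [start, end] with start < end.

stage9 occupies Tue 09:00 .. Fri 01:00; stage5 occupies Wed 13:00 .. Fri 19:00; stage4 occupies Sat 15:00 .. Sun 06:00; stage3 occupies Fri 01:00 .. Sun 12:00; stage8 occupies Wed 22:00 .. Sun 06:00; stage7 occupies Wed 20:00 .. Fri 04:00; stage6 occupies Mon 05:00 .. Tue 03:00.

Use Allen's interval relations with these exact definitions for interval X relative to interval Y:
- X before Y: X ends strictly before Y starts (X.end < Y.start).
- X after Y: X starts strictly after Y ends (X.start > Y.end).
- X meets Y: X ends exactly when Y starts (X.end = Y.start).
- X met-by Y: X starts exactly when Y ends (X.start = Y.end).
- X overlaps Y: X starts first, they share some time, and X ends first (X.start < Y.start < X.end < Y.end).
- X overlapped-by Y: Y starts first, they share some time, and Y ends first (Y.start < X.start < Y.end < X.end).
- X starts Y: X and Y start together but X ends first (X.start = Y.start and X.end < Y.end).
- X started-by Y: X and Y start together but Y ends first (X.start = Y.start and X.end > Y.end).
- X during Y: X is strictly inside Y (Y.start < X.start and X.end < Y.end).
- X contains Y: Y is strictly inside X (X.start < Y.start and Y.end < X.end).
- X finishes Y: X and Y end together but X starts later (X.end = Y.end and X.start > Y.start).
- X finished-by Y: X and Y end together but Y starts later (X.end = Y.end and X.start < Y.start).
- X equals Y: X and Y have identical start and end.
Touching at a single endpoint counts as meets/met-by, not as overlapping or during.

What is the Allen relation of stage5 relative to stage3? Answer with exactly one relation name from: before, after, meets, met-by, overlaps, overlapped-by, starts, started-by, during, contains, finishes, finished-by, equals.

stage5 = [Wed 13:00, Fri 19:00]; stage3 = [Fri 01:00, Sun 12:00].
Compare endpoints: stage5.start < stage3.start, stage5.start < stage3.end, stage5.end > stage3.start, stage5.end < stage3.end.
That pattern is 'overlaps'.

overlaps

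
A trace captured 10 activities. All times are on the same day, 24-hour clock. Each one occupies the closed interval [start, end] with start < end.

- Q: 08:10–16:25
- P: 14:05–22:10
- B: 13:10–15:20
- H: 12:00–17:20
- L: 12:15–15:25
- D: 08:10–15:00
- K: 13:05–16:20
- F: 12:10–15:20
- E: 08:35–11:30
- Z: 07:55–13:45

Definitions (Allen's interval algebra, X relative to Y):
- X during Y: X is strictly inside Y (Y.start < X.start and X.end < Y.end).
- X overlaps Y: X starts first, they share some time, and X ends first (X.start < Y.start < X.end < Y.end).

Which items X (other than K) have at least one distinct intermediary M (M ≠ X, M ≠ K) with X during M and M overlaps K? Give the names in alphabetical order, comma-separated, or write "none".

Target K = [13:05, 16:20].
Intermediaries M with M overlaps K: D, F, L, Z.
Via D — items with X during D: E.
Via F — items with X during F: none.
Via L — items with X during L: B.
Via Z — items with X during Z: E.
Union: B, E.

B, E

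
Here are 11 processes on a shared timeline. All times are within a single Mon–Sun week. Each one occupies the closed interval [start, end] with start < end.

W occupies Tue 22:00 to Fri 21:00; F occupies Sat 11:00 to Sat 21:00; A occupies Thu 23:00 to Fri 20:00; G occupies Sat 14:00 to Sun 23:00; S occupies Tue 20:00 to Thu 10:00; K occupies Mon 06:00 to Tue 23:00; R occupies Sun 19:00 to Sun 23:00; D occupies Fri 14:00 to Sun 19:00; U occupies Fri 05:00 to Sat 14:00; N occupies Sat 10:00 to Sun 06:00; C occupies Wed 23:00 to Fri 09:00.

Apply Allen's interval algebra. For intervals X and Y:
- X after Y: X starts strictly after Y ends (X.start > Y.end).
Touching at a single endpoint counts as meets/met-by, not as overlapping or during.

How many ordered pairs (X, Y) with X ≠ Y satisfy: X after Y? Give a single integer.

31

Checking all 110 ordered pairs for relation 'after'; matching pairs in alphabetical order:
(A, K): A after K ✓
(A, S): A after S ✓
(C, K): C after K ✓
(D, C): D after C ✓
(D, K): D after K ✓
(D, S): D after S ✓
(F, A): F after A ✓
(F, C): F after C ✓
(F, K): F after K ✓
(F, S): F after S ✓
(F, W): F after W ✓
(G, A): G after A ✓
(G, C): G after C ✓
(G, K): G after K ✓
(G, S): G after S ✓
(G, W): G after W ✓
(N, A): N after A ✓
(N, C): N after C ✓
(N, K): N after K ✓
(N, S): N after S ✓
(N, W): N after W ✓
(R, A): R after A ✓
(R, C): R after C ✓
(R, F): R after F ✓
... plus 7 further pairs not listed.
Count: 31.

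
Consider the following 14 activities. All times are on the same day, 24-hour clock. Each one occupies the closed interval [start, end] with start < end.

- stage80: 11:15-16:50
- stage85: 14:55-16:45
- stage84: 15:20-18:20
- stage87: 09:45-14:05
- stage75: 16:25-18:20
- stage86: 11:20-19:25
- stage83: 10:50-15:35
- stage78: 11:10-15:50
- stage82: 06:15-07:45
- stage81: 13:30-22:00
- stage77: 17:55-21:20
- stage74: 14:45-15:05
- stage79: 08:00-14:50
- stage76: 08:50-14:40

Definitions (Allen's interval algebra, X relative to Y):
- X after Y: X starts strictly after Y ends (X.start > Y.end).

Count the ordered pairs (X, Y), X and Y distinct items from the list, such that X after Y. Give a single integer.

Checking all 182 ordered pairs for relation 'after'; matching pairs in alphabetical order:
(stage74, stage76): stage74 after stage76 ✓
(stage74, stage82): stage74 after stage82 ✓
(stage74, stage87): stage74 after stage87 ✓
(stage75, stage74): stage75 after stage74 ✓
(stage75, stage76): stage75 after stage76 ✓
(stage75, stage78): stage75 after stage78 ✓
(stage75, stage79): stage75 after stage79 ✓
(stage75, stage82): stage75 after stage82 ✓
(stage75, stage83): stage75 after stage83 ✓
(stage75, stage87): stage75 after stage87 ✓
(stage76, stage82): stage76 after stage82 ✓
(stage77, stage74): stage77 after stage74 ✓
(stage77, stage76): stage77 after stage76 ✓
(stage77, stage78): stage77 after stage78 ✓
(stage77, stage79): stage77 after stage79 ✓
(stage77, stage80): stage77 after stage80 ✓
(stage77, stage82): stage77 after stage82 ✓
(stage77, stage83): stage77 after stage83 ✓
(stage77, stage85): stage77 after stage85 ✓
(stage77, stage87): stage77 after stage87 ✓
(stage78, stage82): stage78 after stage82 ✓
(stage79, stage82): stage79 after stage82 ✓
(stage80, stage82): stage80 after stage82 ✓
(stage81, stage82): stage81 after stage82 ✓
... plus 12 further pairs not listed.
Count: 36.

36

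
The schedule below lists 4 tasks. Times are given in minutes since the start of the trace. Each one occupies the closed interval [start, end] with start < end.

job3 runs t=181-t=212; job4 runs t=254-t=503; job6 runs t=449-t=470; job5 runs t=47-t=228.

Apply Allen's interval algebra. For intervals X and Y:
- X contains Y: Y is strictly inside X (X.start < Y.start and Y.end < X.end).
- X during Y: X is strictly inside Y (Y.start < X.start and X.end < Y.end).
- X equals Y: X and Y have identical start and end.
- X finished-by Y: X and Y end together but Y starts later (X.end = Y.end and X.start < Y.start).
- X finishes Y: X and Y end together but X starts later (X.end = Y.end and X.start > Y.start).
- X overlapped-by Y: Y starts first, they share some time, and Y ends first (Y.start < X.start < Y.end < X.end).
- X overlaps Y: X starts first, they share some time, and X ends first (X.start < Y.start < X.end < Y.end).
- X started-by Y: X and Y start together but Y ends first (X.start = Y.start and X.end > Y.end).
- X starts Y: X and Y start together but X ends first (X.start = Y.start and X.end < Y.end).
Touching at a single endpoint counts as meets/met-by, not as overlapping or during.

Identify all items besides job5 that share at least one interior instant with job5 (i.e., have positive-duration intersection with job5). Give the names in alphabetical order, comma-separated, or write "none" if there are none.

Target job5 = [t=47, t=228].
job3 [t=181, t=212] → during → yes.
job4 [t=254, t=503] → after → no.
job6 [t=449, t=470] → after → no.
Result: job3.

job3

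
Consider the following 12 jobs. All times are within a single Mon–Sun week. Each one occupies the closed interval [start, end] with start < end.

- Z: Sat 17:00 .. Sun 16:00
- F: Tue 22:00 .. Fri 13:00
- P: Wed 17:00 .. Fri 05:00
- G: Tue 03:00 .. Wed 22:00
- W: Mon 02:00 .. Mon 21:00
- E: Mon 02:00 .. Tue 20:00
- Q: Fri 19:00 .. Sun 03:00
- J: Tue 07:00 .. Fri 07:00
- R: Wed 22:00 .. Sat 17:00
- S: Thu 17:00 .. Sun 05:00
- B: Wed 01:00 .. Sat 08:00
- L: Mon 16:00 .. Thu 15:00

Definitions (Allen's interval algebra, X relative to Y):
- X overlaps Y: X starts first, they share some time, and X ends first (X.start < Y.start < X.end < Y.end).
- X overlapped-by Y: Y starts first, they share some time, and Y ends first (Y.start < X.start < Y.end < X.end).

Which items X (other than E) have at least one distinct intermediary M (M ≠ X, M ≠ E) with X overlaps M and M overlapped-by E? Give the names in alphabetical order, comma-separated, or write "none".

Target E = [Mon 02:00, Tue 20:00].
Intermediaries M with M overlapped-by E: G, J, L.
Via G — items with X overlaps G: none.
Via J — items with X overlaps J: G, L.
Via L — items with X overlaps L: W.
Union: G, L, W.

G, L, W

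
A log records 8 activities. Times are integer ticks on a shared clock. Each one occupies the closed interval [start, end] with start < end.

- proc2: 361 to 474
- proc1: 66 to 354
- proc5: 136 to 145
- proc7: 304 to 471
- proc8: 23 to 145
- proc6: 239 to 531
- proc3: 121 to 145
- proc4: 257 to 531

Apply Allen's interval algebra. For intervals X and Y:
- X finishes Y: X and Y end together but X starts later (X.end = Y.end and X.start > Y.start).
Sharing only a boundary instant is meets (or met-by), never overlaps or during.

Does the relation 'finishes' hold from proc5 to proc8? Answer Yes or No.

Yes

proc5 = [136, 145], proc8 = [23, 145].
Actual relation of proc5 to proc8: finishes.
Asked whether 'finishes' holds → Yes.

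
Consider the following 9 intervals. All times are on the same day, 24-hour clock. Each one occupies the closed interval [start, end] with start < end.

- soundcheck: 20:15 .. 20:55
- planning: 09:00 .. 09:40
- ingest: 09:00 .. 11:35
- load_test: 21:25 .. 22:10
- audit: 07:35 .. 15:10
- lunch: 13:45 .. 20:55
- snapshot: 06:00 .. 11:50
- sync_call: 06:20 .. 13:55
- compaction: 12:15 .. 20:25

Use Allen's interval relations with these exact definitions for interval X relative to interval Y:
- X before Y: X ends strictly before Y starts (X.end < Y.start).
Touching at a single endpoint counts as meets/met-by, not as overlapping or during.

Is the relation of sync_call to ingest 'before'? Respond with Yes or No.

No

sync_call = [06:20, 13:55], ingest = [09:00, 11:35].
Actual relation of sync_call to ingest: contains.
Asked whether 'before' holds → No.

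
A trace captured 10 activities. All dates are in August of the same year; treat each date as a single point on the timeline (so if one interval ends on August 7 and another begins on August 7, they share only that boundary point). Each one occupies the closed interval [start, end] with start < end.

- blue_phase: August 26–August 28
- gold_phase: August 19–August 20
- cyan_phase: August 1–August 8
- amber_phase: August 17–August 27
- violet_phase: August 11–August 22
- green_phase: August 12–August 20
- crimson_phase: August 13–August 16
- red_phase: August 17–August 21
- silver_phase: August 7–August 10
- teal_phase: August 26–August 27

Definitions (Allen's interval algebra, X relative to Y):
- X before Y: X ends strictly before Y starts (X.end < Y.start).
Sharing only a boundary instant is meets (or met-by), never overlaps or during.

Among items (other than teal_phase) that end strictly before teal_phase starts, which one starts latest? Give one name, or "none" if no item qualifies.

Target teal_phase = [August 26, August 27].
amber_phase [August 17, August 27] → finished-by → excluded.
blue_phase [August 26, August 28] → started-by → excluded.
crimson_phase [August 13, August 16] → before → candidate.
cyan_phase [August 1, August 8] → before → candidate.
gold_phase [August 19, August 20] → before → candidate.
green_phase [August 12, August 20] → before → candidate.
red_phase [August 17, August 21] → before → candidate.
silver_phase [August 7, August 10] → before → candidate.
violet_phase [August 11, August 22] → before → candidate.
Among candidates, latest start is August 19 → gold_phase.

gold_phase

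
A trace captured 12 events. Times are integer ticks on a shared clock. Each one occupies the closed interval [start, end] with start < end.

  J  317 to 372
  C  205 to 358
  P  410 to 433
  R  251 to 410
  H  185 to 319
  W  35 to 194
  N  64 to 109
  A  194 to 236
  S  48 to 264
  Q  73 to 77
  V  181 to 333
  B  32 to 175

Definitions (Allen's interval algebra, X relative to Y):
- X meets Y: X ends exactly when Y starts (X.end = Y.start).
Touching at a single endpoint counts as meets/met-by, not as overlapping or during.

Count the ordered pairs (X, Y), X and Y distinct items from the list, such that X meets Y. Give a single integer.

2

Checking all 132 ordered pairs for relation 'meets'; matching pairs in alphabetical order:
(R, P): R meets P ✓
(W, A): W meets A ✓
Count: 2.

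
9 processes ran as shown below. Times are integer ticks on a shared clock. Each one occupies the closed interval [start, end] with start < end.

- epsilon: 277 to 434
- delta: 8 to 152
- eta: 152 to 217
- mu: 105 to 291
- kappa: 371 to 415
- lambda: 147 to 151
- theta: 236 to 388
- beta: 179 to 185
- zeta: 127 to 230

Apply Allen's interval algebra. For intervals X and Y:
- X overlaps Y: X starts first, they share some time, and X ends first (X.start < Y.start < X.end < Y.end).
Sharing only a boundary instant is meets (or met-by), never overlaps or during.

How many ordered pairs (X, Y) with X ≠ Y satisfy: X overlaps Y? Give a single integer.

Checking all 72 ordered pairs for relation 'overlaps'; matching pairs in alphabetical order:
(delta, mu): delta overlaps mu ✓
(delta, zeta): delta overlaps zeta ✓
(mu, epsilon): mu overlaps epsilon ✓
(mu, theta): mu overlaps theta ✓
(theta, epsilon): theta overlaps epsilon ✓
(theta, kappa): theta overlaps kappa ✓
Count: 6.

6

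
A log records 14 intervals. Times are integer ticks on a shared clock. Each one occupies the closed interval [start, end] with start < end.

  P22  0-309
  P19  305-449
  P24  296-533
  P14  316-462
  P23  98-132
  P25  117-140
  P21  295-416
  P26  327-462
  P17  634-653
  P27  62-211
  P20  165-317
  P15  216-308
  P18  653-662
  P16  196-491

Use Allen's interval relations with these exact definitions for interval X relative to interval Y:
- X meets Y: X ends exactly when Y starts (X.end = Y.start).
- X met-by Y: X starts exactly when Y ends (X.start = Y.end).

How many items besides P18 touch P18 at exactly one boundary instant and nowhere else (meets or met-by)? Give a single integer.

Target P18 = [653, 662].
P14 [316, 462] → before → no.
P15 [216, 308] → before → no.
P16 [196, 491] → before → no.
P17 [634, 653] → meets → counts.
P19 [305, 449] → before → no.
P20 [165, 317] → before → no.
P21 [295, 416] → before → no.
P22 [0, 309] → before → no.
P23 [98, 132] → before → no.
P24 [296, 533] → before → no.
P25 [117, 140] → before → no.
P26 [327, 462] → before → no.
P27 [62, 211] → before → no.
Total: 1.

1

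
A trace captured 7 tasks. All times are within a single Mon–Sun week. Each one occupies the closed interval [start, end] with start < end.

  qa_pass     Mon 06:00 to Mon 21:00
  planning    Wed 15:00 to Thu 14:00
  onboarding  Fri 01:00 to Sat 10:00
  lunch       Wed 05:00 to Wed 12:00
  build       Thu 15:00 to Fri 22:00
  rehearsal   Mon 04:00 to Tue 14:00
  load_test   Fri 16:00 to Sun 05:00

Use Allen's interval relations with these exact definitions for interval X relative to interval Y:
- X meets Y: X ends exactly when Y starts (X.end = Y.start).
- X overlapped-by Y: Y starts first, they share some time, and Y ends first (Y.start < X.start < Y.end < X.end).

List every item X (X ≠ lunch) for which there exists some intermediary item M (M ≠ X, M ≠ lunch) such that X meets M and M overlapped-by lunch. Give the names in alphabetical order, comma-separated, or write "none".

Target lunch = [Wed 05:00, Wed 12:00].
Intermediaries M with M overlapped-by lunch: none.
Union: none.

none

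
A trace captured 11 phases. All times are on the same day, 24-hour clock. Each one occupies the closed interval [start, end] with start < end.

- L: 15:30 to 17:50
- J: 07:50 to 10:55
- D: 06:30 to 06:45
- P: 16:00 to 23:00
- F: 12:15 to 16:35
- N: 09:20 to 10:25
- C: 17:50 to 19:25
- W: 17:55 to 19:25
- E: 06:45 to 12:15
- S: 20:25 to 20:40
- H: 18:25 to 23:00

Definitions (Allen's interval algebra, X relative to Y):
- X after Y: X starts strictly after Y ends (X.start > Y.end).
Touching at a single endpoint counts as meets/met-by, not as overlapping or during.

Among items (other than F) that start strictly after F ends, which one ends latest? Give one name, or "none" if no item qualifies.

H

Target F = [12:15, 16:35].
C [17:50, 19:25] → after → candidate.
D [06:30, 06:45] → before → excluded.
E [06:45, 12:15] → meets → excluded.
H [18:25, 23:00] → after → candidate.
J [07:50, 10:55] → before → excluded.
L [15:30, 17:50] → overlapped-by → excluded.
N [09:20, 10:25] → before → excluded.
P [16:00, 23:00] → overlapped-by → excluded.
S [20:25, 20:40] → after → candidate.
W [17:55, 19:25] → after → candidate.
Among candidates, latest end is 23:00 → H.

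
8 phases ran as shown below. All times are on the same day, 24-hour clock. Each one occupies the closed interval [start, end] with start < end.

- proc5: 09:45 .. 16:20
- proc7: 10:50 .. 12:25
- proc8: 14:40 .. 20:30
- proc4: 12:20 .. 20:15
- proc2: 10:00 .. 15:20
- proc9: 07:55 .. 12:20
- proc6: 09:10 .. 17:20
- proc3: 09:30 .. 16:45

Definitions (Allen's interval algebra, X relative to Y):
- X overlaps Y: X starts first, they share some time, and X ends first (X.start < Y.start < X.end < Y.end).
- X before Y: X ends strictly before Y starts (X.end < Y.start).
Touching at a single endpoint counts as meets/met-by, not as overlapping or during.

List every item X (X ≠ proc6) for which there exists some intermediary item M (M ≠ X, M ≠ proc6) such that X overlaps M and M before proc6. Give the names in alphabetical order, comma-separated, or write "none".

Target proc6 = [09:10, 17:20].
Intermediaries M with M before proc6: none.
Union: none.

none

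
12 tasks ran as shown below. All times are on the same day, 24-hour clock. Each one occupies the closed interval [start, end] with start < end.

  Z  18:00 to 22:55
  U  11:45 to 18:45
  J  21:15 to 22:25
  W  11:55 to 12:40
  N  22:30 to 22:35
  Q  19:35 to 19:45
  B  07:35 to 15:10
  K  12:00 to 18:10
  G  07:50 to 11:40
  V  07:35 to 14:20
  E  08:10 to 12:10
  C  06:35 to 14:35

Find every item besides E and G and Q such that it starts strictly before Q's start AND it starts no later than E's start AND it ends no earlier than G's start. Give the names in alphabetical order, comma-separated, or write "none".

Conditions: its start is strictly before Q's start (X.start < 19:35) AND its start is no later than E's start (X.start <= 08:10) AND its end is no earlier than G's start (X.end >= 07:50).
B: start 07:35 < 19:35? ✓; start 07:35 <= 08:10? ✓; end 15:10 >= 07:50? ✓ → yes.
C: start 06:35 < 19:35? ✓; start 06:35 <= 08:10? ✓; end 14:35 >= 07:50? ✓ → yes.
J: start 21:15 < 19:35? ✗; start 21:15 <= 08:10? ✗; end 22:25 >= 07:50? ✓ → no.
K: start 12:00 < 19:35? ✓; start 12:00 <= 08:10? ✗; end 18:10 >= 07:50? ✓ → no.
N: start 22:30 < 19:35? ✗; start 22:30 <= 08:10? ✗; end 22:35 >= 07:50? ✓ → no.
U: start 11:45 < 19:35? ✓; start 11:45 <= 08:10? ✗; end 18:45 >= 07:50? ✓ → no.
V: start 07:35 < 19:35? ✓; start 07:35 <= 08:10? ✓; end 14:20 >= 07:50? ✓ → yes.
W: start 11:55 < 19:35? ✓; start 11:55 <= 08:10? ✗; end 12:40 >= 07:50? ✓ → no.
Z: start 18:00 < 19:35? ✓; start 18:00 <= 08:10? ✗; end 22:55 >= 07:50? ✓ → no.
Result: B, C, V.

B, C, V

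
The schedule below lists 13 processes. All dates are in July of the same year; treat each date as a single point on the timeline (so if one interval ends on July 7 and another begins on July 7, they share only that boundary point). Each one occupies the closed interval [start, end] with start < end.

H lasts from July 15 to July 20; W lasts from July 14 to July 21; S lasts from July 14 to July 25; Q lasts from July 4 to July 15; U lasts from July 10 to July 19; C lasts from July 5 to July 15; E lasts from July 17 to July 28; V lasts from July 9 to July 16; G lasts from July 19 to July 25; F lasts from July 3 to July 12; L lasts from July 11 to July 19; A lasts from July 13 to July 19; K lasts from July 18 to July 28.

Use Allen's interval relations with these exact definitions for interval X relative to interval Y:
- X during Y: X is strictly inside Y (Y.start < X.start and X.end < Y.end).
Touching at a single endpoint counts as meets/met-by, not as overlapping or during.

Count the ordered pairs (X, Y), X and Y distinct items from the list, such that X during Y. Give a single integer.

Checking all 156 ordered pairs for relation 'during'; matching pairs in alphabetical order:
(G, E): G during E ✓
(G, K): G during K ✓
(H, S): H during S ✓
(H, W): H during W ✓
Count: 4.

4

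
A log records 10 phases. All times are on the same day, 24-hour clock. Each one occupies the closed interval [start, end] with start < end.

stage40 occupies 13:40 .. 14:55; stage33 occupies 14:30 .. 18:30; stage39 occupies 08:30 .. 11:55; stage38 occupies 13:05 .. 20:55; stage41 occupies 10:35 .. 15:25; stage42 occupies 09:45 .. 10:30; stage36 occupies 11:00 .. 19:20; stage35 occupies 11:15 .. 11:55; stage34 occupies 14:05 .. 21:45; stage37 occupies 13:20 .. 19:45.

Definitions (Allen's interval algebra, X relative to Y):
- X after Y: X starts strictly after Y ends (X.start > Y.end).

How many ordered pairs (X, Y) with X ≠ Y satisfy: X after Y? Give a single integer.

Checking all 90 ordered pairs for relation 'after'; matching pairs in alphabetical order:
(stage33, stage35): stage33 after stage35 ✓
(stage33, stage39): stage33 after stage39 ✓
(stage33, stage42): stage33 after stage42 ✓
(stage34, stage35): stage34 after stage35 ✓
(stage34, stage39): stage34 after stage39 ✓
(stage34, stage42): stage34 after stage42 ✓
(stage35, stage42): stage35 after stage42 ✓
(stage36, stage42): stage36 after stage42 ✓
(stage37, stage35): stage37 after stage35 ✓
(stage37, stage39): stage37 after stage39 ✓
(stage37, stage42): stage37 after stage42 ✓
(stage38, stage35): stage38 after stage35 ✓
(stage38, stage39): stage38 after stage39 ✓
(stage38, stage42): stage38 after stage42 ✓
(stage40, stage35): stage40 after stage35 ✓
(stage40, stage39): stage40 after stage39 ✓
(stage40, stage42): stage40 after stage42 ✓
(stage41, stage42): stage41 after stage42 ✓
Count: 18.

18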